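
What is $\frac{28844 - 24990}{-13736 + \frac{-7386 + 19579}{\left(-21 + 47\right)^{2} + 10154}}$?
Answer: $- \frac{41738820}{148748687} \approx -0.2806$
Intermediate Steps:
$\frac{28844 - 24990}{-13736 + \frac{-7386 + 19579}{\left(-21 + 47\right)^{2} + 10154}} = \frac{3854}{-13736 + \frac{12193}{26^{2} + 10154}} = \frac{3854}{-13736 + \frac{12193}{676 + 10154}} = \frac{3854}{-13736 + \frac{12193}{10830}} = \frac{3854}{- \frac{148748687}{10830}} = 3854 \left(- \frac{10830}{148748687}\right) = - \frac{41738820}{148748687}$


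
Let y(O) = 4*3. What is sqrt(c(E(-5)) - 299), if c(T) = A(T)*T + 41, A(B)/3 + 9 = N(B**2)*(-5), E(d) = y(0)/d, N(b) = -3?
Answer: I*sqrt(7530)/5 ≈ 17.355*I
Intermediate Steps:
y(O) = 12
E(d) = 12/d
A(B) = 18 (A(B) = -27 + 3*(-3*(-5)) = -27 + 3*15 = -27 + 45 = 18)
c(T) = 41 + 18*T (c(T) = 18*T + 41 = 41 + 18*T)
sqrt(c(E(-5)) - 299) = sqrt((41 + 18*(12/(-5))) - 299) = sqrt((41 + 18*(12*(-1/5))) - 299) = sqrt((41 + 18*(-12/5)) - 299) = sqrt((41 - 216/5) - 299) = sqrt(-11/5 - 299) = sqrt(-1506/5) = I*sqrt(7530)/5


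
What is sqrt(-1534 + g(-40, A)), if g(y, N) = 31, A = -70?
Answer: 3*I*sqrt(167) ≈ 38.769*I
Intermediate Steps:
sqrt(-1534 + g(-40, A)) = sqrt(-1534 + 31) = sqrt(-1503) = 3*I*sqrt(167)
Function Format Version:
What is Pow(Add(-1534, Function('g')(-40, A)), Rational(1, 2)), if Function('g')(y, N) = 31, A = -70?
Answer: Mul(3, I, Pow(167, Rational(1, 2))) ≈ Mul(38.769, I)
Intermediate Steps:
Pow(Add(-1534, Function('g')(-40, A)), Rational(1, 2)) = Pow(Add(-1534, 31), Rational(1, 2)) = Pow(-1503, Rational(1, 2)) = Mul(3, I, Pow(167, Rational(1, 2)))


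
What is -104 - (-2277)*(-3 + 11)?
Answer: 18112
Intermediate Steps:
-104 - (-2277)*(-3 + 11) = -104 - (-2277)*8 = -104 - 253*(-72) = -104 + 18216 = 18112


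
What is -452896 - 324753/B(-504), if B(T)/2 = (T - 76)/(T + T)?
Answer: -106588798/145 ≈ -7.3510e+5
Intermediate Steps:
B(T) = (-76 + T)/T (B(T) = 2*((T - 76)/(T + T)) = 2*((-76 + T)/((2*T))) = 2*((-76 + T)*(1/(2*T))) = 2*((-76 + T)/(2*T)) = (-76 + T)/T)
-452896 - 324753/B(-504) = -452896 - 324753*(-504/(-76 - 504)) = -452896 - 324753/((-1/504*(-580))) = -452896 - 324753/145/126 = -452896 - 324753*126/145 = -452896 - 40918878/145 = -106588798/145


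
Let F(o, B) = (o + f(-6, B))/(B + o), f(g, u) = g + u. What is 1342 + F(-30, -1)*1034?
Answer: 79860/31 ≈ 2576.1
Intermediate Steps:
F(o, B) = (-6 + B + o)/(B + o) (F(o, B) = (o + (-6 + B))/(B + o) = (-6 + B + o)/(B + o))
1342 + F(-30, -1)*1034 = 1342 + ((-6 - 1 - 30)/(-1 - 30))*1034 = 1342 + (-37/(-31))*1034 = 1342 - 1/31*(-37)*1034 = 1342 + (37/31)*1034 = 1342 + 38258/31 = 79860/31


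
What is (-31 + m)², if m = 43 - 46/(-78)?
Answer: 241081/1521 ≈ 158.50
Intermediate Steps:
m = 1700/39 (m = 43 - 46*(-1)/78 = 43 - 1*(-23/39) = 43 + 23/39 = 1700/39 ≈ 43.590)
(-31 + m)² = (-31 + 1700/39)² = (491/39)² = 241081/1521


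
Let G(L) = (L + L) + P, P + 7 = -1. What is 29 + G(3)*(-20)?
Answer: 69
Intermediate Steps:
P = -8 (P = -7 - 1 = -8)
G(L) = -8 + 2*L (G(L) = (L + L) - 8 = 2*L - 8 = -8 + 2*L)
29 + G(3)*(-20) = 29 + (-8 + 2*3)*(-20) = 29 + (-8 + 6)*(-20) = 29 - 2*(-20) = 29 + 40 = 69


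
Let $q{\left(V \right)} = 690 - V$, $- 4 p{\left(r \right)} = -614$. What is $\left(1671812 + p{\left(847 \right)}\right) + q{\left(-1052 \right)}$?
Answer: $\frac{3347415}{2} \approx 1.6737 \cdot 10^{6}$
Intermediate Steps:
$p{\left(r \right)} = \frac{307}{2}$ ($p{\left(r \right)} = \left(- \frac{1}{4}\right) \left(-614\right) = \frac{307}{2}$)
$\left(1671812 + p{\left(847 \right)}\right) + q{\left(-1052 \right)} = \left(1671812 + \frac{307}{2}\right) + \left(690 - -1052\right) = \frac{3343931}{2} + \left(690 + 1052\right) = \frac{3343931}{2} + 1742 = \frac{3347415}{2}$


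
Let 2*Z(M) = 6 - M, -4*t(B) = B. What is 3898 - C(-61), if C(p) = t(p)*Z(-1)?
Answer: 30757/8 ≈ 3844.6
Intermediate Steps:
t(B) = -B/4
Z(M) = 3 - M/2 (Z(M) = (6 - M)/2 = 3 - M/2)
C(p) = -7*p/8 (C(p) = (-p/4)*(3 - ½*(-1)) = (-p/4)*(3 + ½) = -p/4*(7/2) = -7*p/8)
3898 - C(-61) = 3898 - (-7)*(-61)/8 = 3898 - 1*427/8 = 3898 - 427/8 = 30757/8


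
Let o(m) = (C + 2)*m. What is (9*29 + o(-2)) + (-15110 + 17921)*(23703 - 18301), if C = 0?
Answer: 15185279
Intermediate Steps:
o(m) = 2*m (o(m) = (0 + 2)*m = 2*m)
(9*29 + o(-2)) + (-15110 + 17921)*(23703 - 18301) = (9*29 + 2*(-2)) + (-15110 + 17921)*(23703 - 18301) = (261 - 4) + 2811*5402 = 257 + 15185022 = 15185279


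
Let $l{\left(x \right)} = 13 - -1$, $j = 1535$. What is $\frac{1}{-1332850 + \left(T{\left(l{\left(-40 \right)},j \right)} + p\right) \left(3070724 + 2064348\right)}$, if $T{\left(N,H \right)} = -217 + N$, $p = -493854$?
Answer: $- \frac{1}{2537019599954} \approx -3.9416 \cdot 10^{-13}$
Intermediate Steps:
$l{\left(x \right)} = 14$ ($l{\left(x \right)} = 13 + 1 = 14$)
$\frac{1}{-1332850 + \left(T{\left(l{\left(-40 \right)},j \right)} + p\right) \left(3070724 + 2064348\right)} = \frac{1}{-1332850 + \left(\left(-217 + 14\right) - 493854\right) \left(3070724 + 2064348\right)} = \frac{1}{-1332850 + \left(-203 - 493854\right) 5135072} = \frac{1}{-1332850 - 2537018267104} = \frac{1}{-2537019599954} = - \frac{1}{2537019599954}$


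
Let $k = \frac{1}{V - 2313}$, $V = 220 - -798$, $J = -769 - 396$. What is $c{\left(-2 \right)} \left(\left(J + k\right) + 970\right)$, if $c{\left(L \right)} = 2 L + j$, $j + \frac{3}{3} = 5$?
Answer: $0$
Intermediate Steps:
$j = 4$ ($j = -1 + 5 = 4$)
$J = -1165$ ($J = -769 - 396 = -1165$)
$c{\left(L \right)} = 4 + 2 L$ ($c{\left(L \right)} = 2 L + 4 = 4 + 2 L$)
$V = 1018$ ($V = 220 + 798 = 1018$)
$k = - \frac{1}{1295}$ ($k = \frac{1}{1018 - 2313} = \frac{1}{-1295} = - \frac{1}{1295} \approx -0.0007722$)
$c{\left(-2 \right)} \left(\left(J + k\right) + 970\right) = \left(4 + 2 \left(-2\right)\right) \left(\left(-1165 - \frac{1}{1295}\right) + 970\right) = \left(4 - 4\right) \left(- \frac{1508676}{1295} + 970\right) = 0 \left(- \frac{252526}{1295}\right) = 0$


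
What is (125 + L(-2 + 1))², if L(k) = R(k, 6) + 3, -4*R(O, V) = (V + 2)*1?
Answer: 15876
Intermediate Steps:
R(O, V) = -½ - V/4 (R(O, V) = -(V + 2)/4 = -(2 + V)/4 = -½ - V/4)
L(k) = 1 (L(k) = (-½ - ¼*6) + 3 = (-½ - 3/2) + 3 = -2 + 3 = 1)
(125 + L(-2 + 1))² = (125 + 1)² = 126² = 15876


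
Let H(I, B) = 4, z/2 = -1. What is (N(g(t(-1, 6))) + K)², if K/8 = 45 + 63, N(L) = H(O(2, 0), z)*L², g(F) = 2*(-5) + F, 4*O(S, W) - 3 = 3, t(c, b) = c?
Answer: 1817104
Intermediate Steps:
z = -2 (z = 2*(-1) = -2)
O(S, W) = 3/2 (O(S, W) = ¾ + (¼)*3 = ¾ + ¾ = 3/2)
g(F) = -10 + F
N(L) = 4*L²
K = 864 (K = 8*(45 + 63) = 8*108 = 864)
(N(g(t(-1, 6))) + K)² = (4*(-10 - 1)² + 864)² = (4*(-11)² + 864)² = (4*121 + 864)² = (484 + 864)² = 1348² = 1817104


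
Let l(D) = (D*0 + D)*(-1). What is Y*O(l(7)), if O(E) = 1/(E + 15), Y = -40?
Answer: -5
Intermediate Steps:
l(D) = -D (l(D) = (0 + D)*(-1) = D*(-1) = -D)
O(E) = 1/(15 + E)
Y*O(l(7)) = -40/(15 - 1*7) = -40/(15 - 7) = -40/8 = -40*⅛ = -5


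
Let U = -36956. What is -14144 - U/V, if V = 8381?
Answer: -118503908/8381 ≈ -14140.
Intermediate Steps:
-14144 - U/V = -14144 - (-36956)/8381 = -14144 - 1*(-36956/8381) = -14144 + 36956/8381 = -118503908/8381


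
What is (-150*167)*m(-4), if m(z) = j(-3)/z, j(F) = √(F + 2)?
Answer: 12525*I/2 ≈ 6262.5*I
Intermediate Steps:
j(F) = √(2 + F)
m(z) = I/z (m(z) = √(2 - 3)/z = √(-1)/z = I/z)
(-150*167)*m(-4) = (-150*167)*(I/(-4)) = -25050*I*(-1)/4 = -(-12525)*I/2 = 12525*I/2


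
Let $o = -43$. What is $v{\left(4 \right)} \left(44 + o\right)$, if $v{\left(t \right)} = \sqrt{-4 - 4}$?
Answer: $2 i \sqrt{2} \approx 2.8284 i$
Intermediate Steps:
$v{\left(t \right)} = 2 i \sqrt{2}$ ($v{\left(t \right)} = \sqrt{-8} = 2 i \sqrt{2}$)
$v{\left(4 \right)} \left(44 + o\right) = 2 i \sqrt{2} \left(44 - 43\right) = 2 i \sqrt{2} \cdot 1 = 2 i \sqrt{2}$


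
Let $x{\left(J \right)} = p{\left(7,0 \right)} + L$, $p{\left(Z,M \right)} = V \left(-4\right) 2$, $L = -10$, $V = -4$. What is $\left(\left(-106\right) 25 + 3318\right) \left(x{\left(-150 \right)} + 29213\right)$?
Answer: $19528980$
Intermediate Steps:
$p{\left(Z,M \right)} = 32$ ($p{\left(Z,M \right)} = \left(-4\right) \left(-4\right) 2 = 16 \cdot 2 = 32$)
$x{\left(J \right)} = 22$ ($x{\left(J \right)} = 32 - 10 = 22$)
$\left(\left(-106\right) 25 + 3318\right) \left(x{\left(-150 \right)} + 29213\right) = \left(\left(-106\right) 25 + 3318\right) \left(22 + 29213\right) = \left(-2650 + 3318\right) 29235 = 668 \cdot 29235 = 19528980$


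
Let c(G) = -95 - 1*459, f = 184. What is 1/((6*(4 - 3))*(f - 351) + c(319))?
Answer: -1/1556 ≈ -0.00064267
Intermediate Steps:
c(G) = -554 (c(G) = -95 - 459 = -554)
1/((6*(4 - 3))*(f - 351) + c(319)) = 1/((6*(4 - 3))*(184 - 351) - 554) = 1/((6*1)*(-167) - 554) = 1/(6*(-167) - 554) = 1/(-1002 - 554) = 1/(-1556) = -1/1556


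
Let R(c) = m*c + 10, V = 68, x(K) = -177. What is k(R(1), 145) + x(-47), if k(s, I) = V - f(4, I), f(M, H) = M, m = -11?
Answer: -113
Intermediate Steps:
R(c) = 10 - 11*c (R(c) = -11*c + 10 = 10 - 11*c)
k(s, I) = 64 (k(s, I) = 68 - 1*4 = 68 - 4 = 64)
k(R(1), 145) + x(-47) = 64 - 177 = -113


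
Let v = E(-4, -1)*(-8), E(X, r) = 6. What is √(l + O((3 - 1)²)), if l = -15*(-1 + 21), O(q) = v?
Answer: 2*I*√87 ≈ 18.655*I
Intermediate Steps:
v = -48 (v = 6*(-8) = -48)
O(q) = -48
l = -300 (l = -15*20 = -300)
√(l + O((3 - 1)²)) = √(-300 - 48) = √(-348) = 2*I*√87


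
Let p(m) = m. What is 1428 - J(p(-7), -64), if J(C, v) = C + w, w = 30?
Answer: 1405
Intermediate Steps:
J(C, v) = 30 + C (J(C, v) = C + 30 = 30 + C)
1428 - J(p(-7), -64) = 1428 - (30 - 7) = 1428 - 1*23 = 1428 - 23 = 1405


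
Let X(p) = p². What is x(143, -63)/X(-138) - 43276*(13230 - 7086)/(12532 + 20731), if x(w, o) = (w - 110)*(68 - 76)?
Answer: -13611760694/1702851 ≈ -7993.5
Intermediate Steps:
x(w, o) = 880 - 8*w (x(w, o) = (-110 + w)*(-8) = 880 - 8*w)
x(143, -63)/X(-138) - 43276*(13230 - 7086)/(12532 + 20731) = (880 - 8*143)/((-138)²) - 43276*(13230 - 7086)/(12532 + 20731) = (880 - 1144)/19044 - 43276/(33263/6144) = -264*1/19044 - 43276/(33263*(1/6144)) = -22/1587 - 43276/33263/6144 = -22/1587 - 43276*6144/33263 = -22/1587 - 8577024/1073 = -13611760694/1702851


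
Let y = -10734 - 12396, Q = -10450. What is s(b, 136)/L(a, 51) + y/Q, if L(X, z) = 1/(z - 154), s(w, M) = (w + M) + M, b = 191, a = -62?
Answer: -49832692/1045 ≈ -47687.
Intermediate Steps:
s(w, M) = w + 2*M (s(w, M) = (M + w) + M = w + 2*M)
y = -23130
L(X, z) = 1/(-154 + z)
s(b, 136)/L(a, 51) + y/Q = (191 + 2*136)/(1/(-154 + 51)) - 23130/(-10450) = (191 + 272)/(1/(-103)) - 23130*(-1/10450) = 463/(-1/103) + 2313/1045 = 463*(-103) + 2313/1045 = -47689 + 2313/1045 = -49832692/1045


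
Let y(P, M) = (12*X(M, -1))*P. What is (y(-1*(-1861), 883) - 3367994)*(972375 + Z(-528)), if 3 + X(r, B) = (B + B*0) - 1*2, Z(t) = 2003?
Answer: -3412258114708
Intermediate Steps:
X(r, B) = -5 + B (X(r, B) = -3 + ((B + B*0) - 1*2) = -3 + ((B + 0) - 2) = -3 + (B - 2) = -3 + (-2 + B) = -5 + B)
y(P, M) = -72*P (y(P, M) = (12*(-5 - 1))*P = (12*(-6))*P = -72*P)
(y(-1*(-1861), 883) - 3367994)*(972375 + Z(-528)) = (-(-72)*(-1861) - 3367994)*(972375 + 2003) = (-72*1861 - 3367994)*974378 = (-133992 - 3367994)*974378 = -3501986*974378 = -3412258114708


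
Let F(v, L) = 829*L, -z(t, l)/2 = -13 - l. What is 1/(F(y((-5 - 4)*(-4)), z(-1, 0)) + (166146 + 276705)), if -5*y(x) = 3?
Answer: 1/464405 ≈ 2.1533e-6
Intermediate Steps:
z(t, l) = 26 + 2*l (z(t, l) = -2*(-13 - l) = 26 + 2*l)
y(x) = -3/5 (y(x) = -1/5*3 = -3/5)
1/(F(y((-5 - 4)*(-4)), z(-1, 0)) + (166146 + 276705)) = 1/(829*(26 + 2*0) + (166146 + 276705)) = 1/(829*(26 + 0) + 442851) = 1/(829*26 + 442851) = 1/(21554 + 442851) = 1/464405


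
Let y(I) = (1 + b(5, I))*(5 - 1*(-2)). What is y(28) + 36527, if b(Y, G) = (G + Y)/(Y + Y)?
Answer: 365571/10 ≈ 36557.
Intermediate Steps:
b(Y, G) = (G + Y)/(2*Y) (b(Y, G) = (G + Y)/((2*Y)) = (G + Y)*(1/(2*Y)) = (G + Y)/(2*Y))
y(I) = 21/2 + 7*I/10 (y(I) = (1 + (½)*(I + 5)/5)*(5 - 1*(-2)) = (1 + (½)*(⅕)*(5 + I))*(5 + 2) = (1 + (½ + I/10))*7 = (3/2 + I/10)*7 = 21/2 + 7*I/10)
y(28) + 36527 = (21/2 + (7/10)*28) + 36527 = (21/2 + 98/5) + 36527 = 301/10 + 36527 = 365571/10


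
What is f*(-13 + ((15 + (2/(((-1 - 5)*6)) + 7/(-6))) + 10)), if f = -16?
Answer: -1552/9 ≈ -172.44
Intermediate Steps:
f*(-13 + ((15 + (2/(((-1 - 5)*6)) + 7/(-6))) + 10)) = -16*(-13 + ((15 + (2/(((-1 - 5)*6)) + 7/(-6))) + 10)) = -16*(-13 + ((15 + (2/((-6*6)) + 7*(-⅙))) + 10)) = -16*(-13 + ((15 + (2/(-36) - 7/6)) + 10)) = -16*(-13 + ((15 + (2*(-1/36) - 7/6)) + 10)) = -16*(-13 + ((15 + (-1/18 - 7/6)) + 10)) = -16*(-13 + ((15 - 11/9) + 10)) = -16*(-13 + (124/9 + 10)) = -16*(-13 + 214/9) = -16*97/9 = -1552/9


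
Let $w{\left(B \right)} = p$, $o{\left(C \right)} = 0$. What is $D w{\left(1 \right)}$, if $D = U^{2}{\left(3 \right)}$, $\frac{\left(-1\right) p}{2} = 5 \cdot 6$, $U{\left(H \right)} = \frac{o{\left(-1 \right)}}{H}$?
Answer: $0$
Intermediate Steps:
$U{\left(H \right)} = 0$ ($U{\left(H \right)} = \frac{0}{H} = 0$)
$p = -60$ ($p = - 2 \cdot 5 \cdot 6 = \left(-2\right) 30 = -60$)
$w{\left(B \right)} = -60$
$D = 0$ ($D = 0^{2} = 0$)
$D w{\left(1 \right)} = 0 \left(-60\right) = 0$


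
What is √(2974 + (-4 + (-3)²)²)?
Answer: √2999 ≈ 54.763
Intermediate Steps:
√(2974 + (-4 + (-3)²)²) = √(2974 + (-4 + 9)²) = √(2974 + 5²) = √(2974 + 25) = √2999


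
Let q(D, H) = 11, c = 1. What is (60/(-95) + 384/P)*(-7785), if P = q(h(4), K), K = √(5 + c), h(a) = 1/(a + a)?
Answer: -55771740/209 ≈ -2.6685e+5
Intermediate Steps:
h(a) = 1/(2*a)
K = √6 (K = √(5 + 1) = √6 ≈ 2.4495)
P = 11
(60/(-95) + 384/P)*(-7785) = (60/(-95) + 384/11)*(-7785) = (60*(-1/95) + 384*(1/11))*(-7785) = (-12/19 + 384/11)*(-7785) = (7164/209)*(-7785) = -55771740/209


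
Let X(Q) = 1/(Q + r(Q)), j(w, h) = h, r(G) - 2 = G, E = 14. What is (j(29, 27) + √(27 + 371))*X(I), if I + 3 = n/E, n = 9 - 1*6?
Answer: -189/25 - 7*√398/25 ≈ -13.146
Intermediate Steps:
n = 3 (n = 9 - 6 = 3)
r(G) = 2 + G
I = -39/14 (I = -3 + 3/14 = -39/14 ≈ -2.7857)
X(Q) = 1/(2 + 2*Q) (X(Q) = 1/(Q + (2 + Q)) = 1/(2 + 2*Q))
(j(29, 27) + √(27 + 371))*X(I) = (27 + √(27 + 371))*(1/(2*(1 - 39/14))) = (27 + √398)*(1/(2*(-25/14))) = (27 + √398)*((½)*(-14/25)) = (27 + √398)*(-7/25) = -189/25 - 7*√398/25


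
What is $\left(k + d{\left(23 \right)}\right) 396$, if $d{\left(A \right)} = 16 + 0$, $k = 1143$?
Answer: $458964$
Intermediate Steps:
$d{\left(A \right)} = 16$
$\left(k + d{\left(23 \right)}\right) 396 = \left(1143 + 16\right) 396 = 1159 \cdot 396 = 458964$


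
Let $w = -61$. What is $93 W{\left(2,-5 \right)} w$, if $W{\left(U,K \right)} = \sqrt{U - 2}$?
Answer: $0$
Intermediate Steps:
$W{\left(U,K \right)} = \sqrt{-2 + U}$
$93 W{\left(2,-5 \right)} w = 93 \sqrt{-2 + 2} \left(-61\right) = 93 \sqrt{0} \left(-61\right) = 93 \cdot 0 \left(-61\right) = 0 \left(-61\right) = 0$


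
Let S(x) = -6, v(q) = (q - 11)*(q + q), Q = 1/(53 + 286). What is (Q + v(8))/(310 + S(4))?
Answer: -16271/103056 ≈ -0.15789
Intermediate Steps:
Q = 1/339 ≈ 0.0029499
v(q) = 2*q*(-11 + q) (v(q) = (-11 + q)*(2*q) = 2*q*(-11 + q))
(Q + v(8))/(310 + S(4)) = (1/339 + 2*8*(-11 + 8))/(310 - 6) = (1/339 + 2*8*(-3))/304 = (1/339 - 48)*(1/304) = -16271/339*1/304 = -16271/103056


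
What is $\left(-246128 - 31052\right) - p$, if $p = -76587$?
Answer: $-200593$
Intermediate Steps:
$\left(-246128 - 31052\right) - p = \left(-246128 - 31052\right) - -76587 = -277180 + 76587 = -200593$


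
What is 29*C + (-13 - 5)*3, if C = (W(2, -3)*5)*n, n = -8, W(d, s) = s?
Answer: 3426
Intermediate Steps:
C = 120 (C = -3*5*(-8) = -15*(-8) = 120)
29*C + (-13 - 5)*3 = 29*120 + (-13 - 5)*3 = 3480 - 18*3 = 3480 - 54 = 3426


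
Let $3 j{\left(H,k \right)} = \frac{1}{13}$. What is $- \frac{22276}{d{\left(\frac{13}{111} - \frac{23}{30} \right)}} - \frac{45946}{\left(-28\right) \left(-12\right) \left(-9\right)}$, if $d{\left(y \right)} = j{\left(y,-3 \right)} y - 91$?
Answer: $\frac{31603676867}{121580568} \approx 259.94$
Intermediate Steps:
$j{\left(H,k \right)} = \frac{1}{39}$ ($j{\left(H,k \right)} = \frac{1}{3 \cdot 13} = \frac{1}{3} \cdot \frac{1}{13} = \frac{1}{39}$)
$d{\left(y \right)} = -91 + \frac{y}{39}$ ($d{\left(y \right)} = \frac{y}{39} - 91 = -91 + \frac{y}{39}$)
$- \frac{22276}{d{\left(\frac{13}{111} - \frac{23}{30} \right)}} - \frac{45946}{\left(-28\right) \left(-12\right) \left(-9\right)} = - \frac{22276}{-91 + \frac{\frac{13}{111} - \frac{23}{30}}{39}} - \frac{45946}{\left(-28\right) \left(-12\right) \left(-9\right)} = - \frac{22276}{-91 + \frac{13 \cdot \frac{1}{111} - \frac{23}{30}}{39}} - \frac{45946}{336 \left(-9\right)} = - \frac{22276}{-91 + \frac{\frac{13}{111} - \frac{23}{30}}{39}} - \frac{45946}{-3024} = - \frac{22276}{-91 + \frac{1}{39} \left(- \frac{721}{1110}\right)} - - \frac{22973}{1512} = - \frac{22276}{-91 - \frac{721}{43290}} + \frac{22973}{1512} = - \frac{22276}{- \frac{3940111}{43290}} + \frac{22973}{1512} = \left(-22276\right) \left(- \frac{43290}{3940111}\right) + \frac{22973}{1512} = \frac{964328040}{3940111} + \frac{22973}{1512} = \frac{31603676867}{121580568}$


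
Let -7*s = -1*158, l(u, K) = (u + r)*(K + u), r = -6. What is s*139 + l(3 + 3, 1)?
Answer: 21962/7 ≈ 3137.4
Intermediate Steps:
l(u, K) = (-6 + u)*(K + u) (l(u, K) = (u - 6)*(K + u) = (-6 + u)*(K + u))
s = 158/7 (s = -(-1)*158/7 = -1/7*(-158) = 158/7 ≈ 22.571)
s*139 + l(3 + 3, 1) = (158/7)*139 + ((3 + 3)**2 - 6*1 - 6*(3 + 3) + 1*(3 + 3)) = 21962/7 + (6**2 - 6 - 6*6 + 1*6) = 21962/7 + (36 - 6 - 36 + 6) = 21962/7 + 0 = 21962/7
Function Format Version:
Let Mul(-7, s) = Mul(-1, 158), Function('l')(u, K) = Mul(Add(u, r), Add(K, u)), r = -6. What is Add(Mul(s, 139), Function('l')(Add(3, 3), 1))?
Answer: Rational(21962, 7) ≈ 3137.4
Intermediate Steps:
Function('l')(u, K) = Mul(Add(-6, u), Add(K, u)) (Function('l')(u, K) = Mul(Add(u, -6), Add(K, u)) = Mul(Add(-6, u), Add(K, u)))
s = Rational(158, 7) (s = Mul(Rational(-1, 7), Mul(-1, 158)) = Mul(Rational(-1, 7), -158) = Rational(158, 7) ≈ 22.571)
Add(Mul(s, 139), Function('l')(Add(3, 3), 1)) = Add(Mul(Rational(158, 7), 139), Add(Pow(Add(3, 3), 2), Mul(-6, 1), Mul(-6, Add(3, 3)), Mul(1, Add(3, 3)))) = Add(Rational(21962, 7), Add(Pow(6, 2), -6, Mul(-6, 6), Mul(1, 6))) = Add(Rational(21962, 7), Add(36, -6, -36, 6)) = Add(Rational(21962, 7), 0) = Rational(21962, 7)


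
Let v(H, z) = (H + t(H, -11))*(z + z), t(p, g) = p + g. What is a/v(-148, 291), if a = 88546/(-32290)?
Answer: 44273/2884691730 ≈ 1.5348e-5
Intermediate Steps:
a = -44273/16145 (a = 88546*(-1/32290) = -44273/16145 ≈ -2.7422)
t(p, g) = g + p
v(H, z) = 2*z*(-11 + 2*H) (v(H, z) = (H + (-11 + H))*(z + z) = (-11 + 2*H)*(2*z) = 2*z*(-11 + 2*H))
a/v(-148, 291) = -44273*1/(582*(-11 + 2*(-148)))/16145 = -44273*1/(582*(-11 - 296))/16145 = -44273/(16145*(2*291*(-307))) = -44273/16145/(-178674) = -44273/16145*(-1/178674) = 44273/2884691730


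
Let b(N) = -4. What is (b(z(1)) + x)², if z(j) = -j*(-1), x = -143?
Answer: 21609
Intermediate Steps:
z(j) = j
(b(z(1)) + x)² = (-4 - 143)² = (-147)² = 21609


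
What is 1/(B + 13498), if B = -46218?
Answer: -1/32720 ≈ -3.0562e-5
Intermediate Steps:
1/(B + 13498) = 1/(-46218 + 13498) = 1/(-32720) = -1/32720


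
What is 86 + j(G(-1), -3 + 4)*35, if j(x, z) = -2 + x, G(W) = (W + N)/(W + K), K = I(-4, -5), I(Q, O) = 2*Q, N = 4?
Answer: 13/3 ≈ 4.3333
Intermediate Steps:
K = -8 (K = 2*(-4) = -8)
G(W) = (4 + W)/(-8 + W) (G(W) = (W + 4)/(W - 8) = (4 + W)/(-8 + W))
86 + j(G(-1), -3 + 4)*35 = 86 + (-2 + (4 - 1)/(-8 - 1))*35 = 86 + (-2 + 3/(-9))*35 = 86 + (-2 - ⅑*3)*35 = 86 + (-2 - ⅓)*35 = 86 - 7/3*35 = 86 - 245/3 = 13/3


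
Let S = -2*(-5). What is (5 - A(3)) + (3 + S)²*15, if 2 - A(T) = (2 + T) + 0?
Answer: 2543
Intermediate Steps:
A(T) = -T (A(T) = 2 - ((2 + T) + 0) = 2 - (2 + T) = 2 + (-2 - T) = -T)
S = 10
(5 - A(3)) + (3 + S)²*15 = (5 - (-1)*3) + (3 + 10)²*15 = (5 - 1*(-3)) + 13²*15 = (5 + 3) + 169*15 = 8 + 2535 = 2543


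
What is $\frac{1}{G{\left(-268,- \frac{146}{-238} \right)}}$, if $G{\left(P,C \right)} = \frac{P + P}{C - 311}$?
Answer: $\frac{4617}{7973} \approx 0.57908$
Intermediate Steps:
$G{\left(P,C \right)} = \frac{2 P}{-311 + C}$
$\frac{1}{G{\left(-268,- \frac{146}{-238} \right)}} = \frac{1}{2 \left(-268\right) \frac{1}{-311 - \frac{146}{-238}}} = \frac{1}{2 \left(-268\right) \frac{1}{-311 - - \frac{73}{119}}} = \frac{1}{2 \left(-268\right) \frac{1}{-311 + \frac{73}{119}}} = \frac{1}{2 \left(-268\right) \frac{1}{- \frac{36936}{119}}} = \frac{1}{2 \left(-268\right) \left(- \frac{119}{36936}\right)} = \frac{1}{\frac{7973}{4617}} = \frac{4617}{7973}$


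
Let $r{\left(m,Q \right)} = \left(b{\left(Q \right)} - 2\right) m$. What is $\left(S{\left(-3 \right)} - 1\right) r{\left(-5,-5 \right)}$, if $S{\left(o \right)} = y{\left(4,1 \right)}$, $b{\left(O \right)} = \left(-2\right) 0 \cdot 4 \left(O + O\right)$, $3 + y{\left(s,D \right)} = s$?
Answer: $0$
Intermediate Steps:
$y{\left(s,D \right)} = -3 + s$
$b{\left(O \right)} = 0$ ($b{\left(O \right)} = 0 \cdot 4 \cdot 2 O = 0 \cdot 2 O = 0$)
$S{\left(o \right)} = 1$ ($S{\left(o \right)} = -3 + 4 = 1$)
$r{\left(m,Q \right)} = - 2 m$ ($r{\left(m,Q \right)} = \left(0 - 2\right) m = - 2 m$)
$\left(S{\left(-3 \right)} - 1\right) r{\left(-5,-5 \right)} = \left(1 - 1\right) \left(\left(-2\right) \left(-5\right)\right) = 0 \cdot 10 = 0$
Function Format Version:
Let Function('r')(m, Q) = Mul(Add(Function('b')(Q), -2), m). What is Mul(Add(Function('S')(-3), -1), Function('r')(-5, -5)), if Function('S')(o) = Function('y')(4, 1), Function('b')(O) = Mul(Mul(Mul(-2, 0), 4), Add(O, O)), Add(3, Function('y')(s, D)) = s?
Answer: 0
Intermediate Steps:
Function('y')(s, D) = Add(-3, s)
Function('b')(O) = 0 (Function('b')(O) = Mul(Mul(0, 4), Mul(2, O)) = Mul(0, Mul(2, O)) = 0)
Function('S')(o) = 1 (Function('S')(o) = Add(-3, 4) = 1)
Function('r')(m, Q) = Mul(-2, m) (Function('r')(m, Q) = Mul(Add(0, -2), m) = Mul(-2, m))
Mul(Add(Function('S')(-3), -1), Function('r')(-5, -5)) = Mul(Add(1, -1), Mul(-2, -5)) = Mul(0, 10) = 0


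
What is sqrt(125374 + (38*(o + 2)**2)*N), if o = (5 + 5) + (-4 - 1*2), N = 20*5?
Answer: sqrt(262174) ≈ 512.03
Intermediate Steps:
N = 100
o = 4 (o = 10 + (-4 - 2) = 10 - 6 = 4)
sqrt(125374 + (38*(o + 2)**2)*N) = sqrt(125374 + (38*(4 + 2)**2)*100) = sqrt(125374 + (38*6**2)*100) = sqrt(125374 + (38*36)*100) = sqrt(125374 + 1368*100) = sqrt(125374 + 136800) = sqrt(262174)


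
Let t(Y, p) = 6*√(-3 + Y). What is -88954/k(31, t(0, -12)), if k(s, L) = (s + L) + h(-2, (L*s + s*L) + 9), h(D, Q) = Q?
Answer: -889540/107563 + 8406153*I*√3/107563 ≈ -8.2699 + 135.36*I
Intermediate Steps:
k(s, L) = 9 + L + s + 2*L*s (k(s, L) = (s + L) + ((L*s + s*L) + 9) = (L + s) + ((L*s + L*s) + 9) = (L + s) + (2*L*s + 9) = (L + s) + (9 + 2*L*s) = 9 + L + s + 2*L*s)
-88954/k(31, t(0, -12)) = -88954/(9 + 6*√(-3 + 0) + 31 + 2*(6*√(-3 + 0))*31) = -88954/(9 + 6*√(-3) + 31 + 2*(6*√(-3))*31) = -88954/(9 + 6*(I*√3) + 31 + 2*(6*(I*√3))*31) = -88954/(9 + 6*I*√3 + 31 + 2*(6*I*√3)*31) = -88954/(9 + 6*I*√3 + 31 + 372*I*√3) = -88954/(40 + 378*I*√3)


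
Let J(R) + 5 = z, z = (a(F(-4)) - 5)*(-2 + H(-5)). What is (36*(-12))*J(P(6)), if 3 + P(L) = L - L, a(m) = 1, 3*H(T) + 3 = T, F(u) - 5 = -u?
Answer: -5904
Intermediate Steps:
F(u) = 5 - u
H(T) = -1 + T/3
P(L) = -3 (P(L) = -3 + (L - L) = -3 + 0 = -3)
z = 56/3 (z = (1 - 5)*(-2 + (-1 + (⅓)*(-5))) = -4*(-2 + (-1 - 5/3)) = -4*(-2 - 8/3) = -4*(-14/3) = 56/3 ≈ 18.667)
J(R) = 41/3 (J(R) = -5 + 56/3 = 41/3)
(36*(-12))*J(P(6)) = (36*(-12))*(41/3) = -432*41/3 = -5904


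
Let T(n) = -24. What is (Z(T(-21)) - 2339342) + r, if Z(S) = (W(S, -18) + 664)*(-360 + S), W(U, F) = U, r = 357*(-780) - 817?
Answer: -2864379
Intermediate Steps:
r = -279277 (r = -278460 - 817 = -279277)
Z(S) = (-360 + S)*(664 + S) (Z(S) = (S + 664)*(-360 + S) = (664 + S)*(-360 + S) = (-360 + S)*(664 + S))
(Z(T(-21)) - 2339342) + r = ((-239040 + (-24)² + 304*(-24)) - 2339342) - 279277 = ((-239040 + 576 - 7296) - 2339342) - 279277 = (-245760 - 2339342) - 279277 = -2585102 - 279277 = -2864379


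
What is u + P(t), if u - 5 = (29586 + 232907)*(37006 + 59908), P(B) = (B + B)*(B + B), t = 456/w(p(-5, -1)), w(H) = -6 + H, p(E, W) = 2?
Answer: 25439298591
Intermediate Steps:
t = -114 (t = 456/(-6 + 2) = 456/(-4) = 456*(-¼) = -114)
P(B) = 4*B² (P(B) = (2*B)*(2*B) = 4*B²)
u = 25439246607 (u = 5 + (29586 + 232907)*(37006 + 59908) = 5 + 262493*96914 = 5 + 25439246602 = 25439246607)
u + P(t) = 25439246607 + 4*(-114)² = 25439246607 + 4*12996 = 25439246607 + 51984 = 25439298591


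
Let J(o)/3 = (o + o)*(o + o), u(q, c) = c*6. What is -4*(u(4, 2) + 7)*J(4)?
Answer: -14592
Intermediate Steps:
u(q, c) = 6*c
J(o) = 12*o² (J(o) = 3*((o + o)*(o + o)) = 3*((2*o)*(2*o)) = 3*(4*o²) = 12*o²)
-4*(u(4, 2) + 7)*J(4) = -4*(6*2 + 7)*12*4² = -4*(12 + 7)*12*16 = -76*192 = -4*3648 = -14592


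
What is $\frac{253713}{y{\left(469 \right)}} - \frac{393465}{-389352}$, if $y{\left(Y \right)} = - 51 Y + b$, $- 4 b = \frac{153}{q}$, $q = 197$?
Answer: $- \frac{7825041224107}{815403670600} \approx -9.5965$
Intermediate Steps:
$b = - \frac{153}{788}$ ($b = - \frac{153 \cdot \frac{1}{197}}{4} = \left(- \frac{1}{4}\right) \frac{153}{197} = - \frac{153}{788} \approx -0.19416$)
$y{\left(Y \right)} = - \frac{153}{788} - 51 Y$ ($y{\left(Y \right)} = - 51 Y - \frac{153}{788} = - \frac{153}{788} - 51 Y$)
$\frac{253713}{y{\left(469 \right)}} - \frac{393465}{-389352} = \frac{253713}{- \frac{153}{788} - 23919} - \frac{393465}{-389352} = \frac{253713}{- \frac{153}{788} - 23919} - - \frac{131155}{129784} = \frac{253713}{- \frac{18848325}{788}} + \frac{131155}{129784} = 253713 \left(- \frac{788}{18848325}\right) + \frac{131155}{129784} = - \frac{66641948}{6282775} + \frac{131155}{129784} = - \frac{7825041224107}{815403670600}$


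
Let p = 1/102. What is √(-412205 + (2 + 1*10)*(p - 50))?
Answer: I*√119300611/17 ≈ 642.5*I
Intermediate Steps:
p = 1/102 ≈ 0.0098039
√(-412205 + (2 + 1*10)*(p - 50)) = √(-412205 + (2 + 1*10)*(1/102 - 50)) = √(-412205 + (2 + 10)*(-5099/102)) = √(-412205 + 12*(-5099/102)) = √(-412205 - 10198/17) = √(-7017683/17) = I*√119300611/17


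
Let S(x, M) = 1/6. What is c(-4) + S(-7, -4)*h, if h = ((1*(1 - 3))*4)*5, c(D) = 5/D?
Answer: -95/12 ≈ -7.9167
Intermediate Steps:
h = -40 (h = ((1*(-2))*4)*5 = -2*4*5 = -8*5 = -40)
S(x, M) = ⅙
c(-4) + S(-7, -4)*h = 5/(-4) + (⅙)*(-40) = 5*(-¼) - 20/3 = -5/4 - 20/3 = -95/12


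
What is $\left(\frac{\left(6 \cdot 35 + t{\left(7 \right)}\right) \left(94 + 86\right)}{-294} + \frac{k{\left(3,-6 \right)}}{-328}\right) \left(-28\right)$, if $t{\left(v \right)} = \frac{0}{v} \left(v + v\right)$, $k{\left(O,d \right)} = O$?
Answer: $\frac{295221}{82} \approx 3600.3$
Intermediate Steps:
$t{\left(v \right)} = 0$ ($t{\left(v \right)} = 0 \cdot 2 v = 0$)
$\left(\frac{\left(6 \cdot 35 + t{\left(7 \right)}\right) \left(94 + 86\right)}{-294} + \frac{k{\left(3,-6 \right)}}{-328}\right) \left(-28\right) = \left(\frac{\left(6 \cdot 35 + 0\right) \left(94 + 86\right)}{-294} + \frac{3}{-328}\right) \left(-28\right) = \left(\left(210 + 0\right) 180 \left(- \frac{1}{294}\right) + 3 \left(- \frac{1}{328}\right)\right) \left(-28\right) = \left(210 \cdot 180 \left(- \frac{1}{294}\right) - \frac{3}{328}\right) \left(-28\right) = \left(37800 \left(- \frac{1}{294}\right) - \frac{3}{328}\right) \left(-28\right) = \left(- \frac{900}{7} - \frac{3}{328}\right) \left(-28\right) = \left(- \frac{295221}{2296}\right) \left(-28\right) = \frac{295221}{82}$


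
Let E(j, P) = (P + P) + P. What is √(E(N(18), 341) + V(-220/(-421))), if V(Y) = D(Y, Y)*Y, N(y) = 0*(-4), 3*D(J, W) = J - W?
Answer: √1023 ≈ 31.984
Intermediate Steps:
D(J, W) = -W/3 + J/3 (D(J, W) = (J - W)/3 = -W/3 + J/3)
N(y) = 0
E(j, P) = 3*P (E(j, P) = 2*P + P = 3*P)
V(Y) = 0 (V(Y) = (-Y/3 + Y/3)*Y = 0*Y = 0)
√(E(N(18), 341) + V(-220/(-421))) = √(3*341 + 0) = √(1023 + 0) = √1023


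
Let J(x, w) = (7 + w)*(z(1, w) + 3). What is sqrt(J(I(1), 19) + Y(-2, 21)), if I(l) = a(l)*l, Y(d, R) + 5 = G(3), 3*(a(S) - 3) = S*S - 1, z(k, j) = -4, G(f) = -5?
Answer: 6*I ≈ 6.0*I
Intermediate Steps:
a(S) = 8/3 + S**2/3 (a(S) = 3 + (S*S - 1)/3 = 3 + (S**2 - 1)/3 = 3 + (-1 + S**2)/3 = 3 + (-1/3 + S**2/3) = 8/3 + S**2/3)
Y(d, R) = -10 (Y(d, R) = -5 - 5 = -10)
I(l) = l*(8/3 + l**2/3) (I(l) = (8/3 + l**2/3)*l = l*(8/3 + l**2/3))
J(x, w) = -7 - w (J(x, w) = (7 + w)*(-4 + 3) = (7 + w)*(-1) = -7 - w)
sqrt(J(I(1), 19) + Y(-2, 21)) = sqrt((-7 - 1*19) - 10) = sqrt((-7 - 19) - 10) = sqrt(-26 - 10) = sqrt(-36) = 6*I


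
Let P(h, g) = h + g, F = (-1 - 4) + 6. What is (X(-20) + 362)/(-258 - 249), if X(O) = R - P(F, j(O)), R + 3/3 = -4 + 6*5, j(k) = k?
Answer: -406/507 ≈ -0.80079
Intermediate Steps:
F = 1 (F = -5 + 6 = 1)
R = 25 (R = -1 + (-4 + 6*5) = -1 + (-4 + 30) = -1 + 26 = 25)
P(h, g) = g + h
X(O) = 24 - O (X(O) = 25 - (O + 1) = 25 - (1 + O) = 25 + (-1 - O) = 24 - O)
(X(-20) + 362)/(-258 - 249) = ((24 - 1*(-20)) + 362)/(-258 - 249) = ((24 + 20) + 362)/(-507) = (44 + 362)*(-1/507) = 406*(-1/507) = -406/507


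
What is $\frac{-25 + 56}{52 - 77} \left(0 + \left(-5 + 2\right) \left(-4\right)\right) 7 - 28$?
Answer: $- \frac{3304}{25} \approx -132.16$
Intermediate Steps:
$\frac{-25 + 56}{52 - 77} \left(0 + \left(-5 + 2\right) \left(-4\right)\right) 7 - 28 = \frac{31}{-25} \left(0 - -12\right) 7 - 28 = 31 \left(- \frac{1}{25}\right) \left(0 + 12\right) 7 - 28 = - \frac{31 \cdot 12 \cdot 7}{25} - 28 = \left(- \frac{31}{25}\right) 84 - 28 = - \frac{2604}{25} - 28 = - \frac{3304}{25}$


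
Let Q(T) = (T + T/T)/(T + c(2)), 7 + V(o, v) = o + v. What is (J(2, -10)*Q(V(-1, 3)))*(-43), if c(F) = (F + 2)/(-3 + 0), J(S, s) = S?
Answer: -1032/19 ≈ -54.316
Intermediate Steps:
V(o, v) = -7 + o + v (V(o, v) = -7 + (o + v) = -7 + o + v)
c(F) = -⅔ - F/3 (c(F) = (2 + F)/(-3) = (2 + F)*(-⅓) = -⅔ - F/3)
Q(T) = (1 + T)/(-4/3 + T) (Q(T) = (T + T/T)/(T + (-⅔ - ⅓*2)) = (T + 1)/(T + (-⅔ - ⅔)) = (1 + T)/(T - 4/3) = (1 + T)/(-4/3 + T))
(J(2, -10)*Q(V(-1, 3)))*(-43) = (2*(3*(1 + (-7 - 1 + 3))/(-4 + 3*(-7 - 1 + 3))))*(-43) = (2*(3*(1 - 5)/(-4 + 3*(-5))))*(-43) = (2*(3*(-4)/(-4 - 15)))*(-43) = (2*(3*(-4)/(-19)))*(-43) = (2*(3*(-1/19)*(-4)))*(-43) = (2*(12/19))*(-43) = (24/19)*(-43) = -1032/19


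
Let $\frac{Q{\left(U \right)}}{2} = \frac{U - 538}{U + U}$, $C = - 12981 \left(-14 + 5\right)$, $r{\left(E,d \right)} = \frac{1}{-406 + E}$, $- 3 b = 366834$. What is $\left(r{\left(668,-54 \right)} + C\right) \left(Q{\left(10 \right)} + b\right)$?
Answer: $- \frac{9361119502573}{655} \approx -1.4292 \cdot 10^{10}$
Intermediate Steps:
$b = -122278$ ($b = \left(- \frac{1}{3}\right) 366834 = -122278$)
$C = 116829$ ($C = \left(-12981\right) \left(-9\right) = 116829$)
$Q{\left(U \right)} = \frac{-538 + U}{U}$ ($Q{\left(U \right)} = 2 \frac{U - 538}{U + U} = 2 \frac{-538 + U}{2 U} = \frac{-538 + U}{U}$)
$\left(r{\left(668,-54 \right)} + C\right) \left(Q{\left(10 \right)} + b\right) = \left(\frac{1}{-406 + 668} + 116829\right) \left(\frac{-538 + 10}{10} - 122278\right) = \left(\frac{1}{262} + 116829\right) \left(\frac{1}{10} \left(-528\right) - 122278\right) = \left(\frac{1}{262} + 116829\right) \left(- \frac{264}{5} - 122278\right) = \frac{30609199}{262} \left(- \frac{611654}{5}\right) = - \frac{9361119502573}{655}$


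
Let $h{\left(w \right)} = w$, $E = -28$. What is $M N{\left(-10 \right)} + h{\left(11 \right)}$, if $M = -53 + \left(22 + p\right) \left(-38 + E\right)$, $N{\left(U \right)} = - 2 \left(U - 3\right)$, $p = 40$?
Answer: $-107759$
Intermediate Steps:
$N{\left(U \right)} = 6 - 2 U$ ($N{\left(U \right)} = - 2 \left(-3 + U\right) = 6 - 2 U$)
$M = -4145$ ($M = -53 + \left(22 + 40\right) \left(-38 - 28\right) = -53 + 62 \left(-66\right) = -53 - 4092 = -4145$)
$M N{\left(-10 \right)} + h{\left(11 \right)} = - 4145 \left(6 - -20\right) + 11 = - 4145 \left(6 + 20\right) + 11 = \left(-4145\right) 26 + 11 = -107770 + 11 = -107759$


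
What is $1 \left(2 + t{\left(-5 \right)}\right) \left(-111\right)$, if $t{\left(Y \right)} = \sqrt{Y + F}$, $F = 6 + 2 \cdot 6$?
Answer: $-222 - 111 \sqrt{13} \approx -622.22$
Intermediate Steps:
$F = 18$ ($F = 6 + 12 = 18$)
$t{\left(Y \right)} = \sqrt{18 + Y}$ ($t{\left(Y \right)} = \sqrt{Y + 18} = \sqrt{18 + Y}$)
$1 \left(2 + t{\left(-5 \right)}\right) \left(-111\right) = 1 \left(2 + \sqrt{18 - 5}\right) \left(-111\right) = 1 \left(2 + \sqrt{13}\right) \left(-111\right) = \left(2 + \sqrt{13}\right) \left(-111\right) = -222 - 111 \sqrt{13}$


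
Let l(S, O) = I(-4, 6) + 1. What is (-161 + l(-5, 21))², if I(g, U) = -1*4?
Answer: 26896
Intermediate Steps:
I(g, U) = -4
l(S, O) = -3 (l(S, O) = -4 + 1 = -3)
(-161 + l(-5, 21))² = (-161 - 3)² = (-164)² = 26896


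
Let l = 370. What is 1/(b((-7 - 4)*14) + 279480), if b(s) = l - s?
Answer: 1/280004 ≈ 3.5714e-6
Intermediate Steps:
b(s) = 370 - s
1/(b((-7 - 4)*14) + 279480) = 1/((370 - (-7 - 4)*14) + 279480) = 1/((370 - (-11)*14) + 279480) = 1/((370 - 1*(-154)) + 279480) = 1/((370 + 154) + 279480) = 1/(524 + 279480) = 1/280004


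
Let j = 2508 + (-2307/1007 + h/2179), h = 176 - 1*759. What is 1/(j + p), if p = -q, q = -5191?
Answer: 2194253/16887939813 ≈ 0.00012993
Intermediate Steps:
h = -583 (h = 176 - 759 = -583)
j = 5497572490/2194253 (j = 2508 + (-2307/1007 - 583/2179) = 2508 - 5614034/2194253 = 5497572490/2194253 ≈ 2505.4)
p = 5191 (p = -1*(-5191) = 5191)
1/(j + p) = 1/(5497572490/2194253 + 5191) = 1/(16887939813/2194253) = 2194253/16887939813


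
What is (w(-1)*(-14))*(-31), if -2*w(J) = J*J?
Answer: -217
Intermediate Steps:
w(J) = -J**2/2 (w(J) = -J*J/2 = -J**2/2)
(w(-1)*(-14))*(-31) = (-1/2*(-1)**2*(-14))*(-31) = (-1/2*1*(-14))*(-31) = -1/2*(-14)*(-31) = 7*(-31) = -217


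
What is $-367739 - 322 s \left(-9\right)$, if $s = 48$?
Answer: $-228635$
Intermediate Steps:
$-367739 - 322 s \left(-9\right) = -367739 - 322 \cdot 48 \left(-9\right) = -367739 - 322 \left(-432\right) = -367739 - -139104 = -367739 + 139104 = -228635$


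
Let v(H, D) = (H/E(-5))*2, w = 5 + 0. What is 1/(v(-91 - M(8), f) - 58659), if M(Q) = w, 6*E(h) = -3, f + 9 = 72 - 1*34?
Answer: -1/58275 ≈ -1.7160e-5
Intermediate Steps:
f = 29 (f = -9 + (72 - 1*34) = -9 + (72 - 34) = -9 + 38 = 29)
E(h) = -½ (E(h) = (⅙)*(-3) = -½)
w = 5
M(Q) = 5
v(H, D) = -4*H (v(H, D) = (H/(-½))*2 = -2*H*2 = -4*H)
1/(v(-91 - M(8), f) - 58659) = 1/(-4*(-91 - 1*5) - 58659) = 1/(-4*(-91 - 5) - 58659) = 1/(-4*(-96) - 58659) = 1/(384 - 58659) = 1/(-58275) = -1/58275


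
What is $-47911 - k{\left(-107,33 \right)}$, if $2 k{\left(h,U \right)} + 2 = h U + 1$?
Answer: $-46145$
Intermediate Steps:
$k{\left(h,U \right)} = - \frac{1}{2} + \frac{U h}{2}$ ($k{\left(h,U \right)} = -1 + \frac{h U + 1}{2} = -1 + \frac{U h + 1}{2} = -1 + \frac{1 + U h}{2} = -1 + \left(\frac{1}{2} + \frac{U h}{2}\right) = - \frac{1}{2} + \frac{U h}{2}$)
$-47911 - k{\left(-107,33 \right)} = -47911 - \left(- \frac{1}{2} + \frac{1}{2} \cdot 33 \left(-107\right)\right) = -47911 - \left(- \frac{1}{2} - \frac{3531}{2}\right) = -47911 - -1766 = -47911 + 1766 = -46145$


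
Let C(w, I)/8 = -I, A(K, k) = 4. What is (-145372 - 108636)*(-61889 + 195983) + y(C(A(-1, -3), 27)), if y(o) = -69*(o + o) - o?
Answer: -34060918728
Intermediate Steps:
C(w, I) = -8*I (C(w, I) = 8*(-I) = -8*I)
y(o) = -139*o (y(o) = -138*o - o = -139*o)
(-145372 - 108636)*(-61889 + 195983) + y(C(A(-1, -3), 27)) = (-145372 - 108636)*(-61889 + 195983) - (-1112)*27 = -254008*134094 - 139*(-216) = -34060948752 + 30024 = -34060918728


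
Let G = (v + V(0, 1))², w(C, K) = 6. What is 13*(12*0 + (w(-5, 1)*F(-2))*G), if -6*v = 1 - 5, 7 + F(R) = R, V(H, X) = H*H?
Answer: -312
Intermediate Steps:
V(H, X) = H²
F(R) = -7 + R
v = ⅔ (v = -(1 - 5)/6 = -⅙*(-4) = ⅔ ≈ 0.66667)
G = 4/9 (G = (⅔ + 0²)² = (⅔ + 0)² = (⅔)² = 4/9 ≈ 0.44444)
13*(12*0 + (w(-5, 1)*F(-2))*G) = 13*(12*0 + (6*(-7 - 2))*(4/9)) = 13*(0 + (6*(-9))*(4/9)) = 13*(0 - 54*4/9) = 13*(0 - 24) = 13*(-24) = -312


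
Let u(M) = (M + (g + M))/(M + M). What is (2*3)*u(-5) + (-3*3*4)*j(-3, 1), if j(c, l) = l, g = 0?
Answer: -30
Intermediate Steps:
u(M) = 1 (u(M) = (M + (0 + M))/(M + M) = (M + M)/((2*M)) = (2*M)*(1/(2*M)) = 1)
(2*3)*u(-5) + (-3*3*4)*j(-3, 1) = (2*3)*1 + (-3*3*4)*1 = 6*1 - 9*4*1 = 6 - 36*1 = 6 - 36 = -30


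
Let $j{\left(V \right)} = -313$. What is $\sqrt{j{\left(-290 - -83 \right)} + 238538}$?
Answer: $5 \sqrt{9529} \approx 488.08$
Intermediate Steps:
$\sqrt{j{\left(-290 - -83 \right)} + 238538} = \sqrt{-313 + 238538} = \sqrt{238225} = 5 \sqrt{9529}$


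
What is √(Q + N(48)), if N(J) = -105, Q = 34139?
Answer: √34034 ≈ 184.48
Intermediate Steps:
√(Q + N(48)) = √(34139 - 105) = √34034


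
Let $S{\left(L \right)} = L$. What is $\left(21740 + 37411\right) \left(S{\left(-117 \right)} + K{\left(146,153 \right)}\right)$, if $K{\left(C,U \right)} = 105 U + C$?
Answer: $951976194$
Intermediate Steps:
$K{\left(C,U \right)} = C + 105 U$
$\left(21740 + 37411\right) \left(S{\left(-117 \right)} + K{\left(146,153 \right)}\right) = \left(21740 + 37411\right) \left(-117 + \left(146 + 105 \cdot 153\right)\right) = 59151 \left(-117 + \left(146 + 16065\right)\right) = 59151 \left(-117 + 16211\right) = 59151 \cdot 16094 = 951976194$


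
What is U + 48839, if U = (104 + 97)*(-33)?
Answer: 42206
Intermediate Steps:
U = -6633 (U = 201*(-33) = -6633)
U + 48839 = -6633 + 48839 = 42206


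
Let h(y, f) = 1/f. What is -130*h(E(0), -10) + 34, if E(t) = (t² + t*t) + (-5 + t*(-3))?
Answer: 47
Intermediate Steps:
E(t) = -5 - 3*t + 2*t² (E(t) = (t² + t²) + (-5 - 3*t) = 2*t² + (-5 - 3*t) = -5 - 3*t + 2*t²)
-130*h(E(0), -10) + 34 = -130/(-10) + 34 = -130*(-⅒) + 34 = 13 + 34 = 47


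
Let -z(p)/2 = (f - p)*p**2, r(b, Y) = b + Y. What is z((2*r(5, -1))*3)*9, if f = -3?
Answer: 279936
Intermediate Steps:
r(b, Y) = Y + b
z(p) = -2*p**2*(-3 - p) (z(p) = -2*(-3 - p)*p**2 = -2*p**2*(-3 - p))
z((2*r(5, -1))*3)*9 = (2*((2*(-1 + 5))*3)**2*(3 + (2*(-1 + 5))*3))*9 = (2*((2*4)*3)**2*(3 + (2*4)*3))*9 = (2*(8*3)**2*(3 + 8*3))*9 = (2*24**2*(3 + 24))*9 = (2*576*27)*9 = 31104*9 = 279936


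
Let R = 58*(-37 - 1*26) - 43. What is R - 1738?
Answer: -5435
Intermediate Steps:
R = -3697 (R = 58*(-37 - 26) - 43 = 58*(-63) - 43 = -3654 - 43 = -3697)
R - 1738 = -3697 - 1738 = -5435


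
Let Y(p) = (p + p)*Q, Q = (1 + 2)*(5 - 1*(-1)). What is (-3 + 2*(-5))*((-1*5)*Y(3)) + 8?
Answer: 7028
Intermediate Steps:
Q = 18 (Q = 3*(5 + 1) = 3*6 = 18)
Y(p) = 36*p (Y(p) = (p + p)*18 = (2*p)*18 = 36*p)
(-3 + 2*(-5))*((-1*5)*Y(3)) + 8 = (-3 + 2*(-5))*((-1*5)*(36*3)) + 8 = (-3 - 10)*(-5*108) + 8 = -13*(-540) + 8 = 7020 + 8 = 7028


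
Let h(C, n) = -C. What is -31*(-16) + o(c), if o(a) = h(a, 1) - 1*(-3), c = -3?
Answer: 502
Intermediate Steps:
o(a) = 3 - a (o(a) = -a - 1*(-3) = -a + 3 = 3 - a)
-31*(-16) + o(c) = -31*(-16) + (3 - 1*(-3)) = 496 + (3 + 3) = 496 + 6 = 502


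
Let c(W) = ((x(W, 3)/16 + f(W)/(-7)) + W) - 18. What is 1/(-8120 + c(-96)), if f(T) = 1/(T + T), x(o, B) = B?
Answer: -1344/11066243 ≈ -0.00012145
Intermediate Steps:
f(T) = 1/(2*T)
c(W) = -285/16 + W - 1/(14*W) (c(W) = ((3/16 + (1/(2*W))/(-7)) + W) - 18 = ((3*(1/16) + (1/(2*W))*(-1/7)) + W) - 18 = ((3/16 - 1/(14*W)) + W) - 18 = (3/16 + W - 1/(14*W)) - 18 = -285/16 + W - 1/(14*W))
1/(-8120 + c(-96)) = 1/(-8120 + (-285/16 - 96 - 1/14/(-96))) = 1/(-8120 + (-285/16 - 96 - 1/14*(-1/96))) = 1/(-8120 + (-285/16 - 96 + 1/1344)) = 1/(-8120 - 152963/1344) = 1/(-11066243/1344) = -1344/11066243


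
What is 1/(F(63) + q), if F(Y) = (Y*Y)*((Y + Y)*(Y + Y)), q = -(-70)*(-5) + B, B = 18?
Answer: 1/63011512 ≈ 1.5870e-8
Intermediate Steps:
q = -332 (q = -(-70)*(-5) + 18 = -14*25 + 18 = -350 + 18 = -332)
F(Y) = 4*Y**4 (F(Y) = Y**2*((2*Y)*(2*Y)) = Y**2*(4*Y**2) = 4*Y**4)
1/(F(63) + q) = 1/(4*63**4 - 332) = 1/(4*15752961 - 332) = 1/(63011844 - 332) = 1/63011512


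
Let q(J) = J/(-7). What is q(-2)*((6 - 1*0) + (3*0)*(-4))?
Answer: 12/7 ≈ 1.7143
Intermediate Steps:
q(J) = -J/7 (q(J) = J*(-⅐) = -J/7)
q(-2)*((6 - 1*0) + (3*0)*(-4)) = (-⅐*(-2))*((6 - 1*0) + (3*0)*(-4)) = 2*((6 + 0) + 0*(-4))/7 = 2*(6 + 0)/7 = (2/7)*6 = 12/7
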